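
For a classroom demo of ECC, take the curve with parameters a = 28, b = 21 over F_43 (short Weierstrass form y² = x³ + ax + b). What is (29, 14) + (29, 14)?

tangent at (29, 14): λ = (3·29² + 28)/(2·14) ≡ 14/28. 28⁻¹ ≡ 20 (mod 43), so λ ≡ 14·20 ≡ 22.
  x = λ² - 29 - 29 = 484 - 58 ≡ 39; y = λ·(29 - 39) - 14 ≡ 24. → (39, 24)

(39, 24)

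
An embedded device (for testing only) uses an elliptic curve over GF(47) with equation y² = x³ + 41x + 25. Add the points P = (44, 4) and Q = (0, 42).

(44, 4) + (0, 42). λ = (42 - 4)/(0 - 44) ≡ 38/3 mod 47. 3⁻¹ ≡ 16 (mod 47) since 3·16 = 48 ≡ 1, so λ ≡ 44.
  x = λ² - 44 - 0 = 1936 - 44 ≡ 12; y = λ·(44 - 12) - 4 ≡ 41. → (12, 41)

(12, 41)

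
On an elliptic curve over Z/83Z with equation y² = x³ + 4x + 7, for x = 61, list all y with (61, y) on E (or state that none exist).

12, 71

x³ + 4x + 7 = 227232 ≡ 61 (mod 83).
Square roots of 61 mod 83: 12 and 71 (since 12² = 144 ≡ 61).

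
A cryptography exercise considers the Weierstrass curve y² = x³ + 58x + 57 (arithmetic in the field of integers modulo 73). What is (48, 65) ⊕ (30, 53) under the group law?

(48, 65) + (30, 53). λ = (53 - 65)/(30 - 48) ≡ 61/55 mod 73. 55⁻¹ ≡ 4 (mod 73), so λ ≡ 25.
  x = λ² - 48 - 30 = 625 - 78 ≡ 36; y = λ·(48 - 36) - 65 ≡ 16. → (36, 16)

(36, 16)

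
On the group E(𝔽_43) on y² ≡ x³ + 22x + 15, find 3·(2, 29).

Write P = (2, 29).
Repeated addition: build up to 3P.
2P: tangent at (2, 29): λ = (3·2² + 22)/(2·29) ≡ 34/15. 15⁻¹ ≡ 23 (mod 43), so λ ≡ 34·23 ≡ 8.
  x = λ² - 2 - 2 = 64 - 4 ≡ 17; y = λ·(2 - 17) - 29 ≡ 23. → (17, 23)
3P: (17, 23) + (2, 29). λ = (29 - 23)/(2 - 17) ≡ 6/28 mod 43. 28⁻¹ ≡ 20 (mod 43) since 28·20 = 560 ≡ 1, so λ ≡ 34.
  x = λ² - 17 - 2 = 1156 - 19 ≡ 19; y = λ·(17 - 19) - 23 ≡ 38. → (19, 38)

(19, 38)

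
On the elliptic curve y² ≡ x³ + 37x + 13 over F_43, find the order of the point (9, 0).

2P: (9, 0) + (9, 0): same x and y₁ ≡ -y₂, so the sum is the point at infinity.
2P = the point at infinity, so the order is 2.

2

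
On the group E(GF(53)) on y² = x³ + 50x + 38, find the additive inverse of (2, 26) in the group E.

(2, 27)

-(2, 26) = (2, -26 mod 53) = (2, 27).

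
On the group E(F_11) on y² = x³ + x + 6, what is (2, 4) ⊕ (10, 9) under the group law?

(3, 5)

(2, 4) + (10, 9). λ = (9 - 4)/(10 - 2) ≡ 5/8 mod 11. 8⁻¹ ≡ 7 (mod 11), so λ ≡ 2.
  x = λ² - 2 - 10 = 4 - 12 ≡ 3; y = λ·(2 - 3) - 4 ≡ 5. → (3, 5)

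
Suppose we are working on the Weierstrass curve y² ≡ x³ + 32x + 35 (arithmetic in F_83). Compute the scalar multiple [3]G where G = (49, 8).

(31, 5)

Repeated addition: build up to 3G.
2G: tangent at (49, 8): λ = (3·49² + 32)/(2·8) ≡ 14/16. 16⁻¹ ≡ 26 (mod 83), so λ ≡ 14·26 ≡ 32.
  x = λ² - 49 - 49 = 1024 - 98 ≡ 13; y = λ·(49 - 13) - 8 ≡ 65. → (13, 65)
3G: (13, 65) + (49, 8). λ = (8 - 65)/(49 - 13) ≡ 26/36 mod 83. 36⁻¹ ≡ 30 (mod 83), so λ ≡ 33.
  x = λ² - 13 - 49 = 1089 - 62 ≡ 31; y = λ·(13 - 31) - 65 ≡ 5. → (31, 5)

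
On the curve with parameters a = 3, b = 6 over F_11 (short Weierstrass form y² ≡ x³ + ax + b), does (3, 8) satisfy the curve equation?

y² = 8² ≡ 9; x³ + 3x + 6 = 42 ≡ 9 (mod 11). 9 = 9.

yes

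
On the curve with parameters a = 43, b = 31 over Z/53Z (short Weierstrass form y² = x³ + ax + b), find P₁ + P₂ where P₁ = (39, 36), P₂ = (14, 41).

(17, 2)

(39, 36) + (14, 41). λ = (41 - 36)/(14 - 39) ≡ 5/28 mod 53. 28⁻¹ ≡ 36 (mod 53), so λ ≡ 21.
  x = λ² - 39 - 14 = 441 - 53 ≡ 17; y = λ·(39 - 17) - 36 ≡ 2. → (17, 2)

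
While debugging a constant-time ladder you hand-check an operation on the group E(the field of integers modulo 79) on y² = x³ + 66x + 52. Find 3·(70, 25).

Write Q = (70, 25).
Repeated addition: build up to 3Q.
2Q: tangent at (70, 25): λ = (3·70² + 66)/(2·25) ≡ 72/50. 50⁻¹ ≡ 49 (mod 79) since 50·49 = 2450 ≡ 1, so λ ≡ 72·49 ≡ 52.
  x = λ² - 70 - 70 = 2704 - 140 ≡ 36; y = λ·(70 - 36) - 25 ≡ 5. → (36, 5)
3Q: (36, 5) + (70, 25). λ = (25 - 5)/(70 - 36) ≡ 20/34 mod 79. 34⁻¹ ≡ 7 (mod 79), so λ ≡ 61.
  x = λ² - 36 - 70 = 3721 - 106 ≡ 60; y = λ·(36 - 60) - 5 ≡ 32. → (60, 32)

(60, 32)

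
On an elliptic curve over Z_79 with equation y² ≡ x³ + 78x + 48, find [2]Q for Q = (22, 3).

tangent at (22, 3): λ = (3·22² + 78)/(2·3) ≡ 29/6. 6⁻¹ ≡ 66 (mod 79), so λ ≡ 29·66 ≡ 18.
  x = λ² - 22 - 22 = 324 - 44 ≡ 43; y = λ·(22 - 43) - 3 ≡ 14. → (43, 14)

(43, 14)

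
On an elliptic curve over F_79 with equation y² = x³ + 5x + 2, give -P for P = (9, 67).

-(9, 67) = (9, -67 mod 79) = (9, 12).

(9, 12)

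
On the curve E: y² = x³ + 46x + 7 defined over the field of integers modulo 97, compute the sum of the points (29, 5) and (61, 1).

(29, 5) + (61, 1). λ = (1 - 5)/(61 - 29) ≡ 93/32 mod 97. 32⁻¹ ≡ 94 (mod 97), so λ ≡ 12.
  x = λ² - 29 - 61 = 144 - 90 ≡ 54; y = λ·(29 - 54) - 5 ≡ 83. → (54, 83)

(54, 83)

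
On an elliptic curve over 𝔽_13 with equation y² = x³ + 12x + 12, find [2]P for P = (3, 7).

tangent at (3, 7): λ = (3·3² + 12)/(2·7) ≡ 0/1. 1⁻¹ ≡ 1 (mod 13), so λ ≡ 0·1 ≡ 0.
  x = λ² - 3 - 3 = 0 - 6 ≡ 7; y = λ·(3 - 7) - 7 ≡ 6. → (7, 6)

(7, 6)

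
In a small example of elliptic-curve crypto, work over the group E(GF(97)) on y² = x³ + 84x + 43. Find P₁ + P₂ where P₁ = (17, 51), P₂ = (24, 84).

(3, 15)

(17, 51) + (24, 84). λ = (84 - 51)/(24 - 17) ≡ 33/7 mod 97. 7⁻¹ ≡ 14 (mod 97) since 7·14 = 98 ≡ 1, so λ ≡ 74.
  x = λ² - 17 - 24 = 5476 - 41 ≡ 3; y = λ·(17 - 3) - 51 ≡ 15. → (3, 15)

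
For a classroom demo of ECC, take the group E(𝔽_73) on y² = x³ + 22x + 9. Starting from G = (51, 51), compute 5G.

Repeated addition: build up to 5G.
2G: tangent at (51, 51): λ = (3·51² + 22)/(2·51) ≡ 14/29. 29⁻¹ ≡ 68 (mod 73), so λ ≡ 14·68 ≡ 3.
  x = λ² - 51 - 51 = 9 - 102 ≡ 53; y = λ·(51 - 53) - 51 ≡ 16. → (53, 16)
3G: (53, 16) + (51, 51). λ = (51 - 16)/(51 - 53) ≡ 35/71 mod 73. 71⁻¹ ≡ 36 (mod 73) since 71·36 = 2556 ≡ 1, so λ ≡ 19.
  x = λ² - 53 - 51 = 361 - 104 ≡ 38; y = λ·(53 - 38) - 16 ≡ 50. → (38, 50)
4G: (38, 50) + (51, 51). λ = (51 - 50)/(51 - 38) ≡ 1/13 mod 73. 13⁻¹ ≡ 45 (mod 73) since 13·45 = 585 ≡ 1, so λ ≡ 45.
  x = λ² - 38 - 51 = 2025 - 89 ≡ 38; y = λ·(38 - 38) - 50 ≡ 23. → (38, 23)
5G: (38, 23) + (51, 51). λ = (51 - 23)/(51 - 38) ≡ 28/13 mod 73. 13⁻¹ ≡ 45 (mod 73) since 13·45 = 585 ≡ 1, so λ ≡ 19.
  x = λ² - 38 - 51 = 361 - 89 ≡ 53; y = λ·(38 - 53) - 23 ≡ 57. → (53, 57)

(53, 57)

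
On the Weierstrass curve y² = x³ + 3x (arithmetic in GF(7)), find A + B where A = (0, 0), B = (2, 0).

(0, 0) + (2, 0). λ = (0 - 0)/(2 - 0) ≡ 0/2 mod 7. 2⁻¹ ≡ 4 (mod 7), so λ ≡ 0.
  x = λ² - 0 - 2 = 0 - 2 ≡ 5; y = λ·(0 - 5) - 0 ≡ 0. → (5, 0)

(5, 0)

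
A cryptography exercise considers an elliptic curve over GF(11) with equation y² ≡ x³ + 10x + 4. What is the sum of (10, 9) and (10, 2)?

O

The two points share x = 10 and their y-coordinates satisfy 9 + 2 ≡ 0 (mod 11), so they are inverses. Their sum is 𝒪.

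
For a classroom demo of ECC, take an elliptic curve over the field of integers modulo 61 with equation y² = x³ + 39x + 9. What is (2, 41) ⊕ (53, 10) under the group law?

(2, 41) + (53, 10). λ = (10 - 41)/(53 - 2) ≡ 30/51 mod 61. 51⁻¹ ≡ 6 (mod 61) since 51·6 = 306 ≡ 1, so λ ≡ 58.
  x = λ² - 2 - 53 = 3364 - 55 ≡ 15; y = λ·(2 - 15) - 41 ≡ 59. → (15, 59)

(15, 59)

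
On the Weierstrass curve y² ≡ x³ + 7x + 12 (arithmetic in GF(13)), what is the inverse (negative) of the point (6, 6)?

(6, 7)

-(6, 6) = (6, -6 mod 13) = (6, 7).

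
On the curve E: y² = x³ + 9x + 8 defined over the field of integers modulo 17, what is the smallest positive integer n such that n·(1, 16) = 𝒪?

2P: tangent at (1, 16): λ = (3·1² + 9)/(2·16) ≡ 12/15. 15⁻¹ ≡ 8 (mod 17) since 15·8 = 120 ≡ 1, so λ ≡ 12·8 ≡ 11.
  x = λ² - 1 - 1 = 121 - 2 ≡ 0; y = λ·(1 - 0) - 16 ≡ 12. → (0, 12)
3P: (0, 12) + (1, 16). λ = (16 - 12)/(1 - 0) ≡ 4/1 mod 17. 1⁻¹ ≡ 1 (mod 17) since 1·1 = 1 ≡ 1, so λ ≡ 4.
  x = λ² - 0 - 1 = 16 - 1 ≡ 15; y = λ·(0 - 15) - 12 ≡ 13. → (15, 13)
4P: (15, 13) + (1, 16). λ = (16 - 13)/(1 - 15) ≡ 3/3 mod 17. 3⁻¹ ≡ 6 (mod 17), so λ ≡ 1.
  x = λ² - 15 - 1 = 1 - 16 ≡ 2; y = λ·(15 - 2) - 13 ≡ 0. → (2, 0)
5P: (2, 0) + (1, 16). λ = (16 - 0)/(1 - 2) ≡ 16/16 mod 17. 16⁻¹ ≡ 16 (mod 17) since 16·16 = 256 ≡ 1, so λ ≡ 1.
  x = λ² - 2 - 1 = 1 - 3 ≡ 15; y = λ·(2 - 15) - 0 ≡ 4. → (15, 4)
6P: (15, 4) + (1, 16). λ = (16 - 4)/(1 - 15) ≡ 12/3 mod 17. 3⁻¹ ≡ 6 (mod 17), so λ ≡ 4.
  x = λ² - 15 - 1 = 16 - 16 ≡ 0; y = λ·(15 - 0) - 4 ≡ 5. → (0, 5)
7P: (0, 5) + (1, 16). λ = (16 - 5)/(1 - 0) ≡ 11/1 mod 17. 1⁻¹ ≡ 1 (mod 17), so λ ≡ 11.
  x = λ² - 0 - 1 = 121 - 1 ≡ 1; y = λ·(0 - 1) - 5 ≡ 1. → (1, 1)
8P: (1, 1) + (1, 16): same x and y₁ ≡ -y₂, so the sum is 𝒪.
8P = 𝒪, so the order is 8.

8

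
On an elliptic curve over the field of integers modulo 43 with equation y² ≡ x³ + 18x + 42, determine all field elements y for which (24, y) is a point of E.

none

x³ + 18x + 42 = 14298 ≡ 22 (mod 43).
22 is a non-residue mod 43; no y exists.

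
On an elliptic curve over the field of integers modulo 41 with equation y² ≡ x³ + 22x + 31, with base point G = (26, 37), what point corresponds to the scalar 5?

O

Double-and-add on 5 = (101)₂. Start with G = (26, 37) for the leading 1-bit.
double: tangent at (26, 37): λ = (3·26² + 22)/(2·37) ≡ 0/33. 33⁻¹ ≡ 5 (mod 41) since 33·5 = 165 ≡ 1, so λ ≡ 0·5 ≡ 0.
  x = λ² - 26 - 26 = 0 - 52 ≡ 30; y = λ·(26 - 30) - 37 ≡ 4. → (30, 4)
double: tangent at (30, 4): λ = (3·30² + 22)/(2·4) ≡ 16/8. 8⁻¹ ≡ 36 (mod 41), so λ ≡ 16·36 ≡ 2.
  x = λ² - 30 - 30 = 4 - 60 ≡ 26; y = λ·(30 - 26) - 4 ≡ 4. → (26, 4)
add G: (26, 4) + (26, 37): same x and y₁ ≡ -y₂, so the sum is 𝒪.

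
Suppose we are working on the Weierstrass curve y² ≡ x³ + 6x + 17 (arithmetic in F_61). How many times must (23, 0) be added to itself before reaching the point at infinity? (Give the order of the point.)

2P: (23, 0) + (23, 0): same x and y₁ ≡ -y₂, so the sum is the point at infinity.
2P = the point at infinity, so the order is 2.

2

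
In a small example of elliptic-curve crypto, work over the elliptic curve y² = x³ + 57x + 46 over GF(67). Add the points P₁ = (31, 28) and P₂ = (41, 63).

(31, 28) + (41, 63). λ = (63 - 28)/(41 - 31) ≡ 35/10 mod 67. 10⁻¹ ≡ 47 (mod 67), so λ ≡ 37.
  x = λ² - 31 - 41 = 1369 - 72 ≡ 24; y = λ·(31 - 24) - 28 ≡ 30. → (24, 30)

(24, 30)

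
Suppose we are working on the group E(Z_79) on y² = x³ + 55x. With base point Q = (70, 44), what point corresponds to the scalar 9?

Double-and-add on 9 = (1001)₂. Start with Q = (70, 44) for the leading 1-bit.
double: tangent at (70, 44): λ = (3·70² + 55)/(2·44) ≡ 61/9. 9⁻¹ ≡ 44 (mod 79), so λ ≡ 61·44 ≡ 77.
  x = λ² - 70 - 70 = 5929 - 140 ≡ 22; y = λ·(70 - 22) - 44 ≡ 18. → (22, 18)
double: tangent at (22, 18): λ = (3·22² + 55)/(2·18) ≡ 6/36. 36⁻¹ ≡ 11 (mod 79) since 36·11 = 396 ≡ 1, so λ ≡ 6·11 ≡ 66.
  x = λ² - 22 - 22 = 4356 - 44 ≡ 46; y = λ·(22 - 46) - 18 ≡ 57. → (46, 57)
double: tangent at (46, 57): λ = (3·46² + 55)/(2·57) ≡ 4/35. 35⁻¹ ≡ 70 (mod 79), so λ ≡ 4·70 ≡ 43.
  x = λ² - 46 - 46 = 1849 - 92 ≡ 19; y = λ·(46 - 19) - 57 ≡ 77. → (19, 77)
add Q: (19, 77) + (70, 44). λ = (44 - 77)/(70 - 19) ≡ 46/51 mod 79. 51⁻¹ ≡ 31 (mod 79) since 51·31 = 1581 ≡ 1, so λ ≡ 4.
  x = λ² - 19 - 70 = 16 - 89 ≡ 6; y = λ·(19 - 6) - 77 ≡ 54. → (6, 54)

(6, 54)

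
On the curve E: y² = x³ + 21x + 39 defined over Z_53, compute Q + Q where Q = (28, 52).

(33, 24)

tangent at (28, 52): λ = (3·28² + 21)/(2·52) ≡ 41/51. 51⁻¹ ≡ 26 (mod 53), so λ ≡ 41·26 ≡ 6.
  x = λ² - 28 - 28 = 36 - 56 ≡ 33; y = λ·(28 - 33) - 52 ≡ 24. → (33, 24)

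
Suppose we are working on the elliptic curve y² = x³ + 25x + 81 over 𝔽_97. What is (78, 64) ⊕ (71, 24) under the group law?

(44, 61)

(78, 64) + (71, 24). λ = (24 - 64)/(71 - 78) ≡ 57/90 mod 97. 90⁻¹ ≡ 83 (mod 97), so λ ≡ 75.
  x = λ² - 78 - 71 = 5625 - 149 ≡ 44; y = λ·(78 - 44) - 64 ≡ 61. → (44, 61)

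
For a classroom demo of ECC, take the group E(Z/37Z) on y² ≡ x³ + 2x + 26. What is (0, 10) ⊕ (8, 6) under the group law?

(20, 0)

(0, 10) + (8, 6). λ = (6 - 10)/(8 - 0) ≡ 33/8 mod 37. 8⁻¹ ≡ 14 (mod 37), so λ ≡ 18.
  x = λ² - 0 - 8 = 324 - 8 ≡ 20; y = λ·(0 - 20) - 10 ≡ 0. → (20, 0)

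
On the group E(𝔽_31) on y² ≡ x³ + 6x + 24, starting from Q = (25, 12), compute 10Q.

Repeated addition: build up to 10Q.
2Q: tangent at (25, 12): λ = (3·25² + 6)/(2·12) ≡ 21/24. 24⁻¹ ≡ 22 (mod 31) since 24·22 = 528 ≡ 1, so λ ≡ 21·22 ≡ 28.
  x = λ² - 25 - 25 = 784 - 50 ≡ 21; y = λ·(25 - 21) - 12 ≡ 7. → (21, 7)
3Q: (21, 7) + (25, 12). λ = (12 - 7)/(25 - 21) ≡ 5/4 mod 31. 4⁻¹ ≡ 8 (mod 31) since 4·8 = 32 ≡ 1, so λ ≡ 9.
  x = λ² - 21 - 25 = 81 - 46 ≡ 4; y = λ·(21 - 4) - 7 ≡ 22. → (4, 22)
4Q: (4, 22) + (25, 12). λ = (12 - 22)/(25 - 4) ≡ 21/21 mod 31. 21⁻¹ ≡ 3 (mod 31) since 21·3 = 63 ≡ 1, so λ ≡ 1.
  x = λ² - 4 - 25 = 1 - 29 ≡ 3; y = λ·(4 - 3) - 22 ≡ 10. → (3, 10)
5Q: (3, 10) + (25, 12). λ = (12 - 10)/(25 - 3) ≡ 2/22 mod 31. 22⁻¹ ≡ 24 (mod 31), so λ ≡ 17.
  x = λ² - 3 - 25 = 289 - 28 ≡ 13; y = λ·(3 - 13) - 10 ≡ 6. → (13, 6)
6Q: (13, 6) + (25, 12). λ = (12 - 6)/(25 - 13) ≡ 6/12 mod 31. 12⁻¹ ≡ 13 (mod 31), so λ ≡ 16.
  x = λ² - 13 - 25 = 256 - 38 ≡ 1; y = λ·(13 - 1) - 6 ≡ 0. → (1, 0)
7Q: (1, 0) + (25, 12). λ = (12 - 0)/(25 - 1) ≡ 12/24 mod 31. 24⁻¹ ≡ 22 (mod 31), so λ ≡ 16.
  x = λ² - 1 - 25 = 256 - 26 ≡ 13; y = λ·(1 - 13) - 0 ≡ 25. → (13, 25)
8Q: (13, 25) + (25, 12). λ = (12 - 25)/(25 - 13) ≡ 18/12 mod 31. 12⁻¹ ≡ 13 (mod 31), so λ ≡ 17.
  x = λ² - 13 - 25 = 289 - 38 ≡ 3; y = λ·(13 - 3) - 25 ≡ 21. → (3, 21)
9Q: (3, 21) + (25, 12). λ = (12 - 21)/(25 - 3) ≡ 22/22 mod 31. 22⁻¹ ≡ 24 (mod 31) since 22·24 = 528 ≡ 1, so λ ≡ 1.
  x = λ² - 3 - 25 = 1 - 28 ≡ 4; y = λ·(3 - 4) - 21 ≡ 9. → (4, 9)
10Q: (4, 9) + (25, 12). λ = (12 - 9)/(25 - 4) ≡ 3/21 mod 31. 21⁻¹ ≡ 3 (mod 31), so λ ≡ 9.
  x = λ² - 4 - 25 = 81 - 29 ≡ 21; y = λ·(4 - 21) - 9 ≡ 24. → (21, 24)

(21, 24)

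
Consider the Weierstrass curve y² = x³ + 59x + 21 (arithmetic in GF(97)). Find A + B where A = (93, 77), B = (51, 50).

(42, 32)

(93, 77) + (51, 50). λ = (50 - 77)/(51 - 93) ≡ 70/55 mod 97. 55⁻¹ ≡ 30 (mod 97) since 55·30 = 1650 ≡ 1, so λ ≡ 63.
  x = λ² - 93 - 51 = 3969 - 144 ≡ 42; y = λ·(93 - 42) - 77 ≡ 32. → (42, 32)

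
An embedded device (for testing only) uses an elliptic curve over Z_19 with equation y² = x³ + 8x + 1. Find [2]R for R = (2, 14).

tangent at (2, 14): λ = (3·2² + 8)/(2·14) ≡ 1/9. 9⁻¹ ≡ 17 (mod 19) since 9·17 = 153 ≡ 1, so λ ≡ 1·17 ≡ 17.
  x = λ² - 2 - 2 = 289 - 4 ≡ 0; y = λ·(2 - 0) - 14 ≡ 1. → (0, 1)

(0, 1)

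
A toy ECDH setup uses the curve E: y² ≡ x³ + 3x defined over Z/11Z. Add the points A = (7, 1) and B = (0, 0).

(2, 6)

(7, 1) + (0, 0). λ = (0 - 1)/(0 - 7) ≡ 10/4 mod 11. 4⁻¹ ≡ 3 (mod 11), so λ ≡ 8.
  x = λ² - 7 - 0 = 64 - 7 ≡ 2; y = λ·(7 - 2) - 1 ≡ 6. → (2, 6)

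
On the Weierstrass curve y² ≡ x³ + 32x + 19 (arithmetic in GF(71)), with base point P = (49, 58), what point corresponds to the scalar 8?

Double-and-add on 8 = (1000)₂. Start with P = (49, 58) for the leading 1-bit.
double: tangent at (49, 58): λ = (3·49² + 32)/(2·58) ≡ 64/45. 45⁻¹ ≡ 30 (mod 71) since 45·30 = 1350 ≡ 1, so λ ≡ 64·30 ≡ 3.
  x = λ² - 49 - 49 = 9 - 98 ≡ 53; y = λ·(49 - 53) - 58 ≡ 1. → (53, 1)
double: tangent at (53, 1): λ = (3·53² + 32)/(2·1) ≡ 10/2. 2⁻¹ ≡ 36 (mod 71), so λ ≡ 10·36 ≡ 5.
  x = λ² - 53 - 53 = 25 - 106 ≡ 61; y = λ·(53 - 61) - 1 ≡ 30. → (61, 30)
double: tangent at (61, 30): λ = (3·61² + 32)/(2·30) ≡ 48/60. 60⁻¹ ≡ 58 (mod 71) since 60·58 = 3480 ≡ 1, so λ ≡ 48·58 ≡ 15.
  x = λ² - 61 - 61 = 225 - 122 ≡ 32; y = λ·(61 - 32) - 30 ≡ 50. → (32, 50)

(32, 50)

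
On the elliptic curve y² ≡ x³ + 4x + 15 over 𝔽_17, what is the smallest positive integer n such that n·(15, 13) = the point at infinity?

7

2P: tangent at (15, 13): λ = (3·15² + 4)/(2·13) ≡ 16/9. 9⁻¹ ≡ 2 (mod 17), so λ ≡ 16·2 ≡ 15.
  x = λ² - 15 - 15 = 225 - 30 ≡ 8; y = λ·(15 - 8) - 13 ≡ 7. → (8, 7)
3P: (8, 7) + (15, 13). λ = (13 - 7)/(15 - 8) ≡ 6/7 mod 17. 7⁻¹ ≡ 5 (mod 17), so λ ≡ 13.
  x = λ² - 8 - 15 = 169 - 23 ≡ 10; y = λ·(8 - 10) - 7 ≡ 1. → (10, 1)
4P: (10, 1) + (15, 13). λ = (13 - 1)/(15 - 10) ≡ 12/5 mod 17. 5⁻¹ ≡ 7 (mod 17) since 5·7 = 35 ≡ 1, so λ ≡ 16.
  x = λ² - 10 - 15 = 256 - 25 ≡ 10; y = λ·(10 - 10) - 1 ≡ 16. → (10, 16)
5P: (10, 16) + (15, 13). λ = (13 - 16)/(15 - 10) ≡ 14/5 mod 17. 5⁻¹ ≡ 7 (mod 17) since 5·7 = 35 ≡ 1, so λ ≡ 13.
  x = λ² - 10 - 15 = 169 - 25 ≡ 8; y = λ·(10 - 8) - 16 ≡ 10. → (8, 10)
6P: (8, 10) + (15, 13). λ = (13 - 10)/(15 - 8) ≡ 3/7 mod 17. 7⁻¹ ≡ 5 (mod 17) since 7·5 = 35 ≡ 1, so λ ≡ 15.
  x = λ² - 8 - 15 = 225 - 23 ≡ 15; y = λ·(8 - 15) - 10 ≡ 4. → (15, 4)
7P: (15, 4) + (15, 13): same x and y₁ ≡ -y₂, so the sum is the point at infinity.
7P = the point at infinity, so the order is 7.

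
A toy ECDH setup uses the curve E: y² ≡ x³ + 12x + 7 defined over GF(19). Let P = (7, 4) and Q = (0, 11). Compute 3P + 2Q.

(10, 14)

First 3P:
Repeated addition: build up to 3P.
2P: tangent at (7, 4): λ = (3·7² + 12)/(2·4) ≡ 7/8. 8⁻¹ ≡ 12 (mod 19), so λ ≡ 7·12 ≡ 8.
  x = λ² - 7 - 7 = 64 - 14 ≡ 12; y = λ·(7 - 12) - 4 ≡ 13. → (12, 13)
3P: (12, 13) + (7, 4). λ = (4 - 13)/(7 - 12) ≡ 10/14 mod 19. 14⁻¹ ≡ 15 (mod 19), so λ ≡ 17.
  x = λ² - 12 - 7 = 289 - 19 ≡ 4; y = λ·(12 - 4) - 13 ≡ 9. → (4, 9)
3P = (4, 9).
Next 2Q:
Repeated addition: build up to 2Q.
2Q: tangent at (0, 11): λ = (3·0² + 12)/(2·11) ≡ 12/3. 3⁻¹ ≡ 13 (mod 19), so λ ≡ 12·13 ≡ 4.
  x = λ² - 0 - 0 = 16 - 0 ≡ 16; y = λ·(0 - 16) - 11 ≡ 1. → (16, 1)
2Q = (16, 1).
Finally 3P + 2Q:
(4, 9) + (16, 1). λ = (1 - 9)/(16 - 4) ≡ 11/12 mod 19. 12⁻¹ ≡ 8 (mod 19), so λ ≡ 12.
  x = λ² - 4 - 16 = 144 - 20 ≡ 10; y = λ·(4 - 10) - 9 ≡ 14. → (10, 14)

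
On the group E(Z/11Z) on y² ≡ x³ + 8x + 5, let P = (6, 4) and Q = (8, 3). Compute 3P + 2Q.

(9, 6)

First 3P:
Repeated addition: build up to 3P.
2P: tangent at (6, 4): λ = (3·6² + 8)/(2·4) ≡ 6/8. 8⁻¹ ≡ 7 (mod 11) since 8·7 = 56 ≡ 1, so λ ≡ 6·7 ≡ 9.
  x = λ² - 6 - 6 = 81 - 12 ≡ 3; y = λ·(6 - 3) - 4 ≡ 1. → (3, 1)
3P: (3, 1) + (6, 4). λ = (4 - 1)/(6 - 3) ≡ 3/3 mod 11. 3⁻¹ ≡ 4 (mod 11), so λ ≡ 1.
  x = λ² - 3 - 6 = 1 - 9 ≡ 3; y = λ·(3 - 3) - 1 ≡ 10. → (3, 10)
3P = (3, 10).
Next 2Q:
Repeated addition: build up to 2Q.
2Q: tangent at (8, 3): λ = (3·8² + 8)/(2·3) ≡ 2/6. 6⁻¹ ≡ 2 (mod 11) since 6·2 = 12 ≡ 1, so λ ≡ 2·2 ≡ 4.
  x = λ² - 8 - 8 = 16 - 16 ≡ 0; y = λ·(8 - 0) - 3 ≡ 7. → (0, 7)
2Q = (0, 7).
Finally 3P + 2Q:
(3, 10) + (0, 7). λ = (7 - 10)/(0 - 3) ≡ 8/8 mod 11. 8⁻¹ ≡ 7 (mod 11) since 8·7 = 56 ≡ 1, so λ ≡ 1.
  x = λ² - 3 - 0 = 1 - 3 ≡ 9; y = λ·(3 - 9) - 10 ≡ 6. → (9, 6)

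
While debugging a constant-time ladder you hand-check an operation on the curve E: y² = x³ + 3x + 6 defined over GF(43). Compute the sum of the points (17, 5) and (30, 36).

(34, 14)

(17, 5) + (30, 36). λ = (36 - 5)/(30 - 17) ≡ 31/13 mod 43. 13⁻¹ ≡ 10 (mod 43) since 13·10 = 130 ≡ 1, so λ ≡ 9.
  x = λ² - 17 - 30 = 81 - 47 ≡ 34; y = λ·(17 - 34) - 5 ≡ 14. → (34, 14)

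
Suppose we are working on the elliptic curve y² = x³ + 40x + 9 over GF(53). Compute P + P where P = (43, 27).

tangent at (43, 27): λ = (3·43² + 40)/(2·27) ≡ 22/1. 1⁻¹ ≡ 1 (mod 53), so λ ≡ 22·1 ≡ 22.
  x = λ² - 43 - 43 = 484 - 86 ≡ 27; y = λ·(43 - 27) - 27 ≡ 7. → (27, 7)

(27, 7)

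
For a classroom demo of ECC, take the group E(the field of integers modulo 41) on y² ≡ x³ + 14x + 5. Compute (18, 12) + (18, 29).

The two points share x = 18 and their y-coordinates satisfy 12 + 29 ≡ 0 (mod 41), so they are inverses. Their sum is O.

O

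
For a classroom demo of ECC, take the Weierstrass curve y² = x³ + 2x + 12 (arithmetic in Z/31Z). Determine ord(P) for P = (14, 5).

2P: tangent at (14, 5): λ = (3·14² + 2)/(2·5) ≡ 1/10. 10⁻¹ ≡ 28 (mod 31) since 10·28 = 280 ≡ 1, so λ ≡ 1·28 ≡ 28.
  x = λ² - 14 - 14 = 784 - 28 ≡ 12; y = λ·(14 - 12) - 5 ≡ 20. → (12, 20)
3P: (12, 20) + (14, 5). λ = (5 - 20)/(14 - 12) ≡ 16/2 mod 31. 2⁻¹ ≡ 16 (mod 31) since 2·16 = 32 ≡ 1, so λ ≡ 8.
  x = λ² - 12 - 14 = 64 - 26 ≡ 7; y = λ·(12 - 7) - 20 ≡ 20. → (7, 20)
4P: (7, 20) + (14, 5). λ = (5 - 20)/(14 - 7) ≡ 16/7 mod 31. 7⁻¹ ≡ 9 (mod 31), so λ ≡ 20.
  x = λ² - 7 - 14 = 400 - 21 ≡ 7; y = λ·(7 - 7) - 20 ≡ 11. → (7, 11)
5P: (7, 11) + (14, 5). λ = (5 - 11)/(14 - 7) ≡ 25/7 mod 31. 7⁻¹ ≡ 9 (mod 31), so λ ≡ 8.
  x = λ² - 7 - 14 = 64 - 21 ≡ 12; y = λ·(7 - 12) - 11 ≡ 11. → (12, 11)
6P: (12, 11) + (14, 5). λ = (5 - 11)/(14 - 12) ≡ 25/2 mod 31. 2⁻¹ ≡ 16 (mod 31) since 2·16 = 32 ≡ 1, so λ ≡ 28.
  x = λ² - 12 - 14 = 784 - 26 ≡ 14; y = λ·(12 - 14) - 11 ≡ 26. → (14, 26)
7P: (14, 26) + (14, 5): same x and y₁ ≡ -y₂, so the sum is O.
7P = O, so the order is 7.

7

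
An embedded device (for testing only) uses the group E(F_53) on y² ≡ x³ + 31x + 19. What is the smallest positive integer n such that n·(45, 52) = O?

2P: tangent at (45, 52): λ = (3·45² + 31)/(2·52) ≡ 11/51. 51⁻¹ ≡ 26 (mod 53), so λ ≡ 11·26 ≡ 21.
  x = λ² - 45 - 45 = 441 - 90 ≡ 33; y = λ·(45 - 33) - 52 ≡ 41. → (33, 41)
3P: (33, 41) + (45, 52). λ = (52 - 41)/(45 - 33) ≡ 11/12 mod 53. 12⁻¹ ≡ 31 (mod 53), so λ ≡ 23.
  x = λ² - 33 - 45 = 529 - 78 ≡ 27; y = λ·(33 - 27) - 41 ≡ 44. → (27, 44)
4P: (27, 44) + (45, 52). λ = (52 - 44)/(45 - 27) ≡ 8/18 mod 53. 18⁻¹ ≡ 3 (mod 53), so λ ≡ 24.
  x = λ² - 27 - 45 = 576 - 72 ≡ 27; y = λ·(27 - 27) - 44 ≡ 9. → (27, 9)
5P: (27, 9) + (45, 52). λ = (52 - 9)/(45 - 27) ≡ 43/18 mod 53. 18⁻¹ ≡ 3 (mod 53), so λ ≡ 23.
  x = λ² - 27 - 45 = 529 - 72 ≡ 33; y = λ·(27 - 33) - 9 ≡ 12. → (33, 12)
6P: (33, 12) + (45, 52). λ = (52 - 12)/(45 - 33) ≡ 40/12 mod 53. 12⁻¹ ≡ 31 (mod 53) since 12·31 = 372 ≡ 1, so λ ≡ 21.
  x = λ² - 33 - 45 = 441 - 78 ≡ 45; y = λ·(33 - 45) - 12 ≡ 1. → (45, 1)
7P: (45, 1) + (45, 52): same x and y₁ ≡ -y₂, so the sum is O.
7P = O, so the order is 7.

7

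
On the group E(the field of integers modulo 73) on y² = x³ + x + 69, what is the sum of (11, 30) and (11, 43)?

O

The two points share x = 11 and their y-coordinates satisfy 30 + 43 ≡ 0 (mod 73), so they are inverses. Their sum is O.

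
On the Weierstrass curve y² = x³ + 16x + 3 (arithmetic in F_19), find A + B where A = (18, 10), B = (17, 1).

(8, 4)

(18, 10) + (17, 1). λ = (1 - 10)/(17 - 18) ≡ 10/18 mod 19. 18⁻¹ ≡ 18 (mod 19) since 18·18 = 324 ≡ 1, so λ ≡ 9.
  x = λ² - 18 - 17 = 81 - 35 ≡ 8; y = λ·(18 - 8) - 10 ≡ 4. → (8, 4)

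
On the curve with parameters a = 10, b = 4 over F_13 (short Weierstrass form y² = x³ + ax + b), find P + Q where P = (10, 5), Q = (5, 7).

(7, 12)

(10, 5) + (5, 7). λ = (7 - 5)/(5 - 10) ≡ 2/8 mod 13. 8⁻¹ ≡ 5 (mod 13) since 8·5 = 40 ≡ 1, so λ ≡ 10.
  x = λ² - 10 - 5 = 100 - 15 ≡ 7; y = λ·(10 - 7) - 5 ≡ 12. → (7, 12)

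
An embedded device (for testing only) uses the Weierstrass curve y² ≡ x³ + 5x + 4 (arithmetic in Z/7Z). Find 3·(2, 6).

Write G = (2, 6).
Repeated addition: build up to 3G.
2G: tangent at (2, 6): λ = (3·2² + 5)/(2·6) ≡ 3/5. 5⁻¹ ≡ 3 (mod 7), so λ ≡ 3·3 ≡ 2.
  x = λ² - 2 - 2 = 4 - 4 ≡ 0; y = λ·(2 - 0) - 6 ≡ 5. → (0, 5)
3G: (0, 5) + (2, 6). λ = (6 - 5)/(2 - 0) ≡ 1/2 mod 7. 2⁻¹ ≡ 4 (mod 7), so λ ≡ 4.
  x = λ² - 0 - 2 = 16 - 2 ≡ 0; y = λ·(0 - 0) - 5 ≡ 2. → (0, 2)

(0, 2)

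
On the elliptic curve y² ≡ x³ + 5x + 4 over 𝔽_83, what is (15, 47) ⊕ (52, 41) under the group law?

(27, 20)

(15, 47) + (52, 41). λ = (41 - 47)/(52 - 15) ≡ 77/37 mod 83. 37⁻¹ ≡ 9 (mod 83) since 37·9 = 333 ≡ 1, so λ ≡ 29.
  x = λ² - 15 - 52 = 841 - 67 ≡ 27; y = λ·(15 - 27) - 47 ≡ 20. → (27, 20)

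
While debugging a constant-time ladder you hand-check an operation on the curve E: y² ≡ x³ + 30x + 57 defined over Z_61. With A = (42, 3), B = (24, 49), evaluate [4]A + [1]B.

(30, 18)

First 4A:
Double-and-add on 4 = (100)₂. Start with A = (42, 3) for the leading 1-bit.
double: tangent at (42, 3): λ = (3·42² + 30)/(2·3) ≡ 15/6. 6⁻¹ ≡ 51 (mod 61) since 6·51 = 306 ≡ 1, so λ ≡ 15·51 ≡ 33.
  x = λ² - 42 - 42 = 1089 - 84 ≡ 29; y = λ·(42 - 29) - 3 ≡ 60. → (29, 60)
double: tangent at (29, 60): λ = (3·29² + 30)/(2·60) ≡ 52/59. 59⁻¹ ≡ 30 (mod 61), so λ ≡ 52·30 ≡ 35.
  x = λ² - 29 - 29 = 1225 - 58 ≡ 8; y = λ·(29 - 8) - 60 ≡ 4. → (8, 4)
4A = (8, 4).
Finally 4A + B:
(8, 4) + (24, 49). λ = (49 - 4)/(24 - 8) ≡ 45/16 mod 61. 16⁻¹ ≡ 42 (mod 61) since 16·42 = 672 ≡ 1, so λ ≡ 60.
  x = λ² - 8 - 24 = 3600 - 32 ≡ 30; y = λ·(8 - 30) - 4 ≡ 18. → (30, 18)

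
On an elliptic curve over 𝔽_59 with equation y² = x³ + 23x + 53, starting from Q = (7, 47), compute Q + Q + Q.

Repeated addition: build up to 3Q.
2Q: tangent at (7, 47): λ = (3·7² + 23)/(2·47) ≡ 52/35. 35⁻¹ ≡ 27 (mod 59), so λ ≡ 52·27 ≡ 47.
  x = λ² - 7 - 7 = 2209 - 14 ≡ 12; y = λ·(7 - 12) - 47 ≡ 13. → (12, 13)
3Q: (12, 13) + (7, 47). λ = (47 - 13)/(7 - 12) ≡ 34/54 mod 59. 54⁻¹ ≡ 47 (mod 59), so λ ≡ 5.
  x = λ² - 12 - 7 = 25 - 19 ≡ 6; y = λ·(12 - 6) - 13 ≡ 17. → (6, 17)

(6, 17)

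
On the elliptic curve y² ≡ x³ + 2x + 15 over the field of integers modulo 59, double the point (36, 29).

(3, 44)

tangent at (36, 29): λ = (3·36² + 2)/(2·29) ≡ 55/58. 58⁻¹ ≡ 58 (mod 59), so λ ≡ 55·58 ≡ 4.
  x = λ² - 36 - 36 = 16 - 72 ≡ 3; y = λ·(36 - 3) - 29 ≡ 44. → (3, 44)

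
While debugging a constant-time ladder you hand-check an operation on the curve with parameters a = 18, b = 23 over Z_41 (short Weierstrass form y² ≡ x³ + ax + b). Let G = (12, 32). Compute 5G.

Repeated addition: build up to 5G.
2G: tangent at (12, 32): λ = (3·12² + 18)/(2·32) ≡ 40/23. 23⁻¹ ≡ 25 (mod 41), so λ ≡ 40·25 ≡ 16.
  x = λ² - 12 - 12 = 256 - 24 ≡ 27; y = λ·(12 - 27) - 32 ≡ 15. → (27, 15)
3G: (27, 15) + (12, 32). λ = (32 - 15)/(12 - 27) ≡ 17/26 mod 41. 26⁻¹ ≡ 30 (mod 41), so λ ≡ 18.
  x = λ² - 27 - 12 = 324 - 39 ≡ 39; y = λ·(27 - 39) - 15 ≡ 15. → (39, 15)
4G: (39, 15) + (12, 32). λ = (32 - 15)/(12 - 39) ≡ 17/14 mod 41. 14⁻¹ ≡ 3 (mod 41) since 14·3 = 42 ≡ 1, so λ ≡ 10.
  x = λ² - 39 - 12 = 100 - 51 ≡ 8; y = λ·(39 - 8) - 15 ≡ 8. → (8, 8)
5G: (8, 8) + (12, 32). λ = (32 - 8)/(12 - 8) ≡ 24/4 mod 41. 4⁻¹ ≡ 31 (mod 41) since 4·31 = 124 ≡ 1, so λ ≡ 6.
  x = λ² - 8 - 12 = 36 - 20 ≡ 16; y = λ·(8 - 16) - 8 ≡ 26. → (16, 26)

(16, 26)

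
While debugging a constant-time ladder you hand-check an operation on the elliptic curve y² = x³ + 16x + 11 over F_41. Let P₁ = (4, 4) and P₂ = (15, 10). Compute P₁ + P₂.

(4, 37)

(4, 4) + (15, 10). λ = (10 - 4)/(15 - 4) ≡ 6/11 mod 41. 11⁻¹ ≡ 15 (mod 41) since 11·15 = 165 ≡ 1, so λ ≡ 8.
  x = λ² - 4 - 15 = 64 - 19 ≡ 4; y = λ·(4 - 4) - 4 ≡ 37. → (4, 37)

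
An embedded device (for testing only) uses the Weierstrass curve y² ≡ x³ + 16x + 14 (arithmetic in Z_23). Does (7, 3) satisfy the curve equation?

yes

y² = 3² ≡ 9; x³ + 16x + 14 = 469 ≡ 9 (mod 23). 9 = 9.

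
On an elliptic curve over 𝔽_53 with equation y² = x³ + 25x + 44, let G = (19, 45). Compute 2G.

tangent at (19, 45): λ = (3·19² + 25)/(2·45) ≡ 48/37. 37⁻¹ ≡ 43 (mod 53), so λ ≡ 48·43 ≡ 50.
  x = λ² - 19 - 19 = 2500 - 38 ≡ 24; y = λ·(19 - 24) - 45 ≡ 23. → (24, 23)

(24, 23)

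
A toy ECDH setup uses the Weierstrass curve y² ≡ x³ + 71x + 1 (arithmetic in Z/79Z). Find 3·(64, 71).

Write G = (64, 71).
Repeated addition: build up to 3G.
2G: tangent at (64, 71): λ = (3·64² + 71)/(2·71) ≡ 35/63. 63⁻¹ ≡ 74 (mod 79) since 63·74 = 4662 ≡ 1, so λ ≡ 35·74 ≡ 62.
  x = λ² - 64 - 64 = 3844 - 128 ≡ 3; y = λ·(64 - 3) - 71 ≡ 77. → (3, 77)
3G: (3, 77) + (64, 71). λ = (71 - 77)/(64 - 3) ≡ 73/61 mod 79. 61⁻¹ ≡ 57 (mod 79), so λ ≡ 53.
  x = λ² - 3 - 64 = 2809 - 67 ≡ 56; y = λ·(3 - 56) - 77 ≡ 37. → (56, 37)

(56, 37)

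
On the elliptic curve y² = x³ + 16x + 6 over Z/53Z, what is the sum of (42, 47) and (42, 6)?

O

The two points share x = 42 and their y-coordinates satisfy 47 + 6 ≡ 0 (mod 53), so they are inverses. Their sum is O.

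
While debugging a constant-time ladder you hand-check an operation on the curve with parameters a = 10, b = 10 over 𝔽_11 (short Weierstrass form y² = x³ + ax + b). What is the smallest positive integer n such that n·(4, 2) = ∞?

7

2P: tangent at (4, 2): λ = (3·4² + 10)/(2·2) ≡ 3/4. 4⁻¹ ≡ 3 (mod 11) since 4·3 = 12 ≡ 1, so λ ≡ 3·3 ≡ 9.
  x = λ² - 4 - 4 = 81 - 8 ≡ 7; y = λ·(4 - 7) - 2 ≡ 4. → (7, 4)
3P: (7, 4) + (4, 2). λ = (2 - 4)/(4 - 7) ≡ 9/8 mod 11. 8⁻¹ ≡ 7 (mod 11) since 8·7 = 56 ≡ 1, so λ ≡ 8.
  x = λ² - 7 - 4 = 64 - 11 ≡ 9; y = λ·(7 - 9) - 4 ≡ 2. → (9, 2)
4P: (9, 2) + (4, 2). λ = (2 - 2)/(4 - 9) ≡ 0/6 mod 11. 6⁻¹ ≡ 2 (mod 11), so λ ≡ 0.
  x = λ² - 9 - 4 = 0 - 13 ≡ 9; y = λ·(9 - 9) - 2 ≡ 9. → (9, 9)
5P: (9, 9) + (4, 2). λ = (2 - 9)/(4 - 9) ≡ 4/6 mod 11. 6⁻¹ ≡ 2 (mod 11) since 6·2 = 12 ≡ 1, so λ ≡ 8.
  x = λ² - 9 - 4 = 64 - 13 ≡ 7; y = λ·(9 - 7) - 9 ≡ 7. → (7, 7)
6P: (7, 7) + (4, 2). λ = (2 - 7)/(4 - 7) ≡ 6/8 mod 11. 8⁻¹ ≡ 7 (mod 11), so λ ≡ 9.
  x = λ² - 7 - 4 = 81 - 11 ≡ 4; y = λ·(7 - 4) - 7 ≡ 9. → (4, 9)
7P: (4, 9) + (4, 2): same x and y₁ ≡ -y₂, so the sum is ∞.
7P = ∞, so the order is 7.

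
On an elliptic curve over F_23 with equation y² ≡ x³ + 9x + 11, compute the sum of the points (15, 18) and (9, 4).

(15, 18) + (9, 4). λ = (4 - 18)/(9 - 15) ≡ 9/17 mod 23. 17⁻¹ ≡ 19 (mod 23), so λ ≡ 10.
  x = λ² - 15 - 9 = 100 - 24 ≡ 7; y = λ·(15 - 7) - 18 ≡ 16. → (7, 16)

(7, 16)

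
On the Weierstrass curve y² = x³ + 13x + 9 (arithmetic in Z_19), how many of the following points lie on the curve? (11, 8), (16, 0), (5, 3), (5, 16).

3

(11, 8): 8² ≡ 7, rhs ≡ 1 → off.
(16, 0): 0² ≡ 0, rhs ≡ 0 → on.
(5, 3): 3² ≡ 9, rhs ≡ 9 → on.
(5, 16): 16² ≡ 9, rhs ≡ 9 → on.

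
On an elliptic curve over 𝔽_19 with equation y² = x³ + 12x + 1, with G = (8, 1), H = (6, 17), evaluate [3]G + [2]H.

(11, 18)

First 3G:
Repeated addition: build up to 3G.
2G: tangent at (8, 1): λ = (3·8² + 12)/(2·1) ≡ 14/2. 2⁻¹ ≡ 10 (mod 19), so λ ≡ 14·10 ≡ 7.
  x = λ² - 8 - 8 = 49 - 16 ≡ 14; y = λ·(8 - 14) - 1 ≡ 14. → (14, 14)
3G: (14, 14) + (8, 1). λ = (1 - 14)/(8 - 14) ≡ 6/13 mod 19. 13⁻¹ ≡ 3 (mod 19) since 13·3 = 39 ≡ 1, so λ ≡ 18.
  x = λ² - 14 - 8 = 324 - 22 ≡ 17; y = λ·(14 - 17) - 14 ≡ 8. → (17, 8)
3G = (17, 8).
Next 2H:
Repeated addition: build up to 2H.
2H: tangent at (6, 17): λ = (3·6² + 12)/(2·17) ≡ 6/15. 15⁻¹ ≡ 14 (mod 19) since 15·14 = 210 ≡ 1, so λ ≡ 6·14 ≡ 8.
  x = λ² - 6 - 6 = 64 - 12 ≡ 14; y = λ·(6 - 14) - 17 ≡ 14. → (14, 14)
2H = (14, 14).
Finally 3G + 2H:
(17, 8) + (14, 14). λ = (14 - 8)/(14 - 17) ≡ 6/16 mod 19. 16⁻¹ ≡ 6 (mod 19) since 16·6 = 96 ≡ 1, so λ ≡ 17.
  x = λ² - 17 - 14 = 289 - 31 ≡ 11; y = λ·(17 - 11) - 8 ≡ 18. → (11, 18)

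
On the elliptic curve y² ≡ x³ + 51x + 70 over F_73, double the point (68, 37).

tangent at (68, 37): λ = (3·68² + 51)/(2·37) ≡ 53/1. 1⁻¹ ≡ 1 (mod 73), so λ ≡ 53·1 ≡ 53.
  x = λ² - 68 - 68 = 2809 - 136 ≡ 45; y = λ·(68 - 45) - 37 ≡ 14. → (45, 14)

(45, 14)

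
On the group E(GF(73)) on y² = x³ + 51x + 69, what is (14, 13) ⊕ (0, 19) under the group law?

(13, 70)

(14, 13) + (0, 19). λ = (19 - 13)/(0 - 14) ≡ 6/59 mod 73. 59⁻¹ ≡ 26 (mod 73) since 59·26 = 1534 ≡ 1, so λ ≡ 10.
  x = λ² - 14 - 0 = 100 - 14 ≡ 13; y = λ·(14 - 13) - 13 ≡ 70. → (13, 70)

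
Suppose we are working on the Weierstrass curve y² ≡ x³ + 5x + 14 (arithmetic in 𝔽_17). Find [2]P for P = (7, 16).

(16, 5)

tangent at (7, 16): λ = (3·7² + 5)/(2·16) ≡ 16/15. 15⁻¹ ≡ 8 (mod 17) since 15·8 = 120 ≡ 1, so λ ≡ 16·8 ≡ 9.
  x = λ² - 7 - 7 = 81 - 14 ≡ 16; y = λ·(7 - 16) - 16 ≡ 5. → (16, 5)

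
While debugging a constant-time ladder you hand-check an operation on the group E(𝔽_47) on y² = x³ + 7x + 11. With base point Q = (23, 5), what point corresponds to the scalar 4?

Repeated addition: build up to 4Q.
2Q: tangent at (23, 5): λ = (3·23² + 7)/(2·5) ≡ 43/10. 10⁻¹ ≡ 33 (mod 47), so λ ≡ 43·33 ≡ 9.
  x = λ² - 23 - 23 = 81 - 46 ≡ 35; y = λ·(23 - 35) - 5 ≡ 28. → (35, 28)
3Q: (35, 28) + (23, 5). λ = (5 - 28)/(23 - 35) ≡ 24/35 mod 47. 35⁻¹ ≡ 43 (mod 47) since 35·43 = 1505 ≡ 1, so λ ≡ 45.
  x = λ² - 35 - 23 = 2025 - 58 ≡ 40; y = λ·(35 - 40) - 28 ≡ 29. → (40, 29)
4Q: (40, 29) + (23, 5). λ = (5 - 29)/(23 - 40) ≡ 23/30 mod 47. 30⁻¹ ≡ 11 (mod 47), so λ ≡ 18.
  x = λ² - 40 - 23 = 324 - 63 ≡ 26; y = λ·(40 - 26) - 29 ≡ 35. → (26, 35)

(26, 35)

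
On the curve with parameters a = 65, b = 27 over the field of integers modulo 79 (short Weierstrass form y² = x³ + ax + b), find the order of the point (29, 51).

3

2P: tangent at (29, 51): λ = (3·29² + 65)/(2·51) ≡ 60/23. 23⁻¹ ≡ 55 (mod 79), so λ ≡ 60·55 ≡ 61.
  x = λ² - 29 - 29 = 3721 - 58 ≡ 29; y = λ·(29 - 29) - 51 ≡ 28. → (29, 28)
3P: (29, 28) + (29, 51): same x and y₁ ≡ -y₂, so the sum is the point at infinity.
3P = the point at infinity, so the order is 3.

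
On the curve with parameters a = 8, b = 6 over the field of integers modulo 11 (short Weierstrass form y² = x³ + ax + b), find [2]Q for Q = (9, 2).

(7, 8)

tangent at (9, 2): λ = (3·9² + 8)/(2·2) ≡ 9/4. 4⁻¹ ≡ 3 (mod 11), so λ ≡ 9·3 ≡ 5.
  x = λ² - 9 - 9 = 25 - 18 ≡ 7; y = λ·(9 - 7) - 2 ≡ 8. → (7, 8)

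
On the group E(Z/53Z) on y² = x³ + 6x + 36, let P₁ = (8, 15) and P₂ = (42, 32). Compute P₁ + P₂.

(8, 15) + (42, 32). λ = (32 - 15)/(42 - 8) ≡ 17/34 mod 53. 34⁻¹ ≡ 39 (mod 53), so λ ≡ 27.
  x = λ² - 8 - 42 = 729 - 50 ≡ 43; y = λ·(8 - 43) - 15 ≡ 47. → (43, 47)

(43, 47)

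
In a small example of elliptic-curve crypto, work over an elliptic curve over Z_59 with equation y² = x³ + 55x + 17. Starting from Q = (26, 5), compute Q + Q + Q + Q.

Double-and-add on 4 = (100)₂. Start with Q = (26, 5) for the leading 1-bit.
double: tangent at (26, 5): λ = (3·26² + 55)/(2·5) ≡ 18/10. 10⁻¹ ≡ 6 (mod 59) since 10·6 = 60 ≡ 1, so λ ≡ 18·6 ≡ 49.
  x = λ² - 26 - 26 = 2401 - 52 ≡ 48; y = λ·(26 - 48) - 5 ≡ 38. → (48, 38)
double: tangent at (48, 38): λ = (3·48² + 55)/(2·38) ≡ 5/17. 17⁻¹ ≡ 7 (mod 59), so λ ≡ 5·7 ≡ 35.
  x = λ² - 48 - 48 = 1225 - 96 ≡ 8; y = λ·(48 - 8) - 38 ≡ 5. → (8, 5)

(8, 5)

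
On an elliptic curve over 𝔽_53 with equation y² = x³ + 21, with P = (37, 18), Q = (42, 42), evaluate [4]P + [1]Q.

(15, 51)

First 4P:
Repeated addition: build up to 4P.
2P: tangent at (37, 18): λ = (3·37² + 0)/(2·18) ≡ 26/36. 36⁻¹ ≡ 28 (mod 53), so λ ≡ 26·28 ≡ 39.
  x = λ² - 37 - 37 = 1521 - 74 ≡ 16; y = λ·(37 - 16) - 18 ≡ 6. → (16, 6)
3P: (16, 6) + (37, 18). λ = (18 - 6)/(37 - 16) ≡ 12/21 mod 53. 21⁻¹ ≡ 48 (mod 53), so λ ≡ 46.
  x = λ² - 16 - 37 = 2116 - 53 ≡ 49; y = λ·(16 - 49) - 6 ≡ 13. → (49, 13)
4P: (49, 13) + (37, 18). λ = (18 - 13)/(37 - 49) ≡ 5/41 mod 53. 41⁻¹ ≡ 22 (mod 53), so λ ≡ 4.
  x = λ² - 49 - 37 = 16 - 86 ≡ 36; y = λ·(49 - 36) - 13 ≡ 39. → (36, 39)
4P = (36, 39).
Finally 4P + Q:
(36, 39) + (42, 42). λ = (42 - 39)/(42 - 36) ≡ 3/6 mod 53. 6⁻¹ ≡ 9 (mod 53) since 6·9 = 54 ≡ 1, so λ ≡ 27.
  x = λ² - 36 - 42 = 729 - 78 ≡ 15; y = λ·(36 - 15) - 39 ≡ 51. → (15, 51)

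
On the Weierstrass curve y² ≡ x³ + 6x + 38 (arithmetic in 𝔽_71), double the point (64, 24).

tangent at (64, 24): λ = (3·64² + 6)/(2·24) ≡ 11/48. 48⁻¹ ≡ 37 (mod 71) since 48·37 = 1776 ≡ 1, so λ ≡ 11·37 ≡ 52.
  x = λ² - 64 - 64 = 2704 - 128 ≡ 20; y = λ·(64 - 20) - 24 ≡ 63. → (20, 63)

(20, 63)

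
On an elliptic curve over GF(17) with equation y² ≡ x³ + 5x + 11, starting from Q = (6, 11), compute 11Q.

(6, 6)

Double-and-add on 11 = (1011)₂. Start with Q = (6, 11) for the leading 1-bit.
double: tangent at (6, 11): λ = (3·6² + 5)/(2·11) ≡ 11/5. 5⁻¹ ≡ 7 (mod 17) since 5·7 = 35 ≡ 1, so λ ≡ 11·7 ≡ 9.
  x = λ² - 6 - 6 = 81 - 12 ≡ 1; y = λ·(6 - 1) - 11 ≡ 0. → (1, 0)
double: (1, 0) + (1, 0): same x and y₁ ≡ -y₂, so the sum is O.
add Q: O + (6, 11) = (6, 11) (identity).
double: tangent at (6, 11): λ = (3·6² + 5)/(2·11) ≡ 11/5. 5⁻¹ ≡ 7 (mod 17) since 5·7 = 35 ≡ 1, so λ ≡ 11·7 ≡ 9.
  x = λ² - 6 - 6 = 81 - 12 ≡ 1; y = λ·(6 - 1) - 11 ≡ 0. → (1, 0)
add Q: (1, 0) + (6, 11). λ = (11 - 0)/(6 - 1) ≡ 11/5 mod 17. 5⁻¹ ≡ 7 (mod 17) since 5·7 = 35 ≡ 1, so λ ≡ 9.
  x = λ² - 1 - 6 = 81 - 7 ≡ 6; y = λ·(1 - 6) - 0 ≡ 6. → (6, 6)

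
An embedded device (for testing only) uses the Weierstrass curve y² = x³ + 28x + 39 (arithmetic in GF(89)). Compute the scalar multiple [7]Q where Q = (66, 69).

Double-and-add on 7 = (111)₂. Start with Q = (66, 69) for the leading 1-bit.
double: tangent at (66, 69): λ = (3·66² + 28)/(2·69) ≡ 13/49. 49⁻¹ ≡ 20 (mod 89) since 49·20 = 980 ≡ 1, so λ ≡ 13·20 ≡ 82.
  x = λ² - 66 - 66 = 6724 - 132 ≡ 6; y = λ·(66 - 6) - 69 ≡ 45. → (6, 45)
add Q: (6, 45) + (66, 69). λ = (69 - 45)/(66 - 6) ≡ 24/60 mod 89. 60⁻¹ ≡ 46 (mod 89) since 60·46 = 2760 ≡ 1, so λ ≡ 36.
  x = λ² - 6 - 66 = 1296 - 72 ≡ 67; y = λ·(6 - 67) - 45 ≡ 73. → (67, 73)
double: tangent at (67, 73): λ = (3·67² + 28)/(2·73) ≡ 56/57. 57⁻¹ ≡ 25 (mod 89) since 57·25 = 1425 ≡ 1, so λ ≡ 56·25 ≡ 65.
  x = λ² - 67 - 67 = 4225 - 134 ≡ 86; y = λ·(67 - 86) - 73 ≡ 27. → (86, 27)
add Q: (86, 27) + (66, 69). λ = (69 - 27)/(66 - 86) ≡ 42/69 mod 89. 69⁻¹ ≡ 40 (mod 89) since 69·40 = 2760 ≡ 1, so λ ≡ 78.
  x = λ² - 86 - 66 = 6084 - 152 ≡ 58; y = λ·(86 - 58) - 27 ≡ 21. → (58, 21)

(58, 21)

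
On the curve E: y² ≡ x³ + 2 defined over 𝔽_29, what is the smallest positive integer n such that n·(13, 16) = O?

10

2P: tangent at (13, 16): λ = (3·13² + 0)/(2·16) ≡ 14/3. 3⁻¹ ≡ 10 (mod 29), so λ ≡ 14·10 ≡ 24.
  x = λ² - 13 - 13 = 576 - 26 ≡ 28; y = λ·(13 - 28) - 16 ≡ 1. → (28, 1)
3P: (28, 1) + (13, 16). λ = (16 - 1)/(13 - 28) ≡ 15/14 mod 29. 14⁻¹ ≡ 27 (mod 29) since 14·27 = 378 ≡ 1, so λ ≡ 28.
  x = λ² - 28 - 13 = 784 - 41 ≡ 18; y = λ·(28 - 18) - 1 ≡ 18. → (18, 18)
4P: (18, 18) + (13, 16). λ = (16 - 18)/(13 - 18) ≡ 27/24 mod 29. 24⁻¹ ≡ 23 (mod 29), so λ ≡ 12.
  x = λ² - 18 - 13 = 144 - 31 ≡ 26; y = λ·(18 - 26) - 18 ≡ 2. → (26, 2)
5P: (26, 2) + (13, 16). λ = (16 - 2)/(13 - 26) ≡ 14/16 mod 29. 16⁻¹ ≡ 20 (mod 29) since 16·20 = 320 ≡ 1, so λ ≡ 19.
  x = λ² - 26 - 13 = 361 - 39 ≡ 3; y = λ·(26 - 3) - 2 ≡ 0. → (3, 0)
6P: (3, 0) + (13, 16). λ = (16 - 0)/(13 - 3) ≡ 16/10 mod 29. 10⁻¹ ≡ 3 (mod 29) since 10·3 = 30 ≡ 1, so λ ≡ 19.
  x = λ² - 3 - 13 = 361 - 16 ≡ 26; y = λ·(3 - 26) - 0 ≡ 27. → (26, 27)
7P: (26, 27) + (13, 16). λ = (16 - 27)/(13 - 26) ≡ 18/16 mod 29. 16⁻¹ ≡ 20 (mod 29) since 16·20 = 320 ≡ 1, so λ ≡ 12.
  x = λ² - 26 - 13 = 144 - 39 ≡ 18; y = λ·(26 - 18) - 27 ≡ 11. → (18, 11)
8P: (18, 11) + (13, 16). λ = (16 - 11)/(13 - 18) ≡ 5/24 mod 29. 24⁻¹ ≡ 23 (mod 29), so λ ≡ 28.
  x = λ² - 18 - 13 = 784 - 31 ≡ 28; y = λ·(18 - 28) - 11 ≡ 28. → (28, 28)
9P: (28, 28) + (13, 16). λ = (16 - 28)/(13 - 28) ≡ 17/14 mod 29. 14⁻¹ ≡ 27 (mod 29), so λ ≡ 24.
  x = λ² - 28 - 13 = 576 - 41 ≡ 13; y = λ·(28 - 13) - 28 ≡ 13. → (13, 13)
10P: (13, 13) + (13, 16): same x and y₁ ≡ -y₂, so the sum is O.
10P = O, so the order is 10.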